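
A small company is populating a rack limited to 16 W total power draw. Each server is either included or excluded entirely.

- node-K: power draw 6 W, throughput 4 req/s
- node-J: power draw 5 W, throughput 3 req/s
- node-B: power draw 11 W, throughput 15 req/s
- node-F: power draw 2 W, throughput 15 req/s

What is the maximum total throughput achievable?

node-B + node-F: power draw 11 + 2 = 13 ≤ 16, throughput 15 + 15 = 30.
node-K + node-J + node-F: power draw 6 + 5 + 2 = 13 ≤ 16, throughput 4 + 3 + 15 = 22.
node-K + node-F: power draw 6 + 2 = 8 ≤ 16, throughput 4 + 15 = 19.
Best is node-B and node-F with total throughput 30.

30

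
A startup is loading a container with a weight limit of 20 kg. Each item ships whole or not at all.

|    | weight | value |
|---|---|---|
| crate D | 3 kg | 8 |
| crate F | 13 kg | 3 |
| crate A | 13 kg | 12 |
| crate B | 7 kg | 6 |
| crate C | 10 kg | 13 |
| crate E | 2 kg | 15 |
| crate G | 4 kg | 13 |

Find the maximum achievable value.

49

Treat it as a binary knapsack problem.
Take crate D, crate C, crate E, and crate G: weight 3 + 10 + 2 + 4 = 19 ≤ 20, value 8 + 13 + 15 + 13 = 49.
No other feasible combination does better.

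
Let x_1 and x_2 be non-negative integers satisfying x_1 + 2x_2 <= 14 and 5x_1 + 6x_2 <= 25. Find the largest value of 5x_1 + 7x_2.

Relaxing integrality, the LP optimum is 29.17 at (x_1,x_2) = (0, 4.17), which is not an integer point.
(x_1,x_2)=(0,4): 1·0+2·4=8≤14, 5·0+6·4=24≤25, objective 28.
(x_1,x_2)=(1,3): 1·1+2·3=7≤14, 5·1+6·3=23≤25, objective 26.
(x_1,x_2)=(0,3): 1·0+2·3=6≤14, 5·0+6·3=18≤25, objective 21.
No feasible integer point exceeds 28.

28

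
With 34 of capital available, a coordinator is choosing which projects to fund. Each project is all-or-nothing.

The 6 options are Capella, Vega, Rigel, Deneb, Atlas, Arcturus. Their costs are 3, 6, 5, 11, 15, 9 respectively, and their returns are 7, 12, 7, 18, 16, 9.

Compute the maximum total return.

Allowing fractional choices, the relaxed optimum would be about 53.6, but projects are indivisible.
Capella + Rigel + Deneb + Atlas: cost 3 + 5 + 11 + 15 = 34 ≤ 34, return 7 + 7 + 18 + 16 = 48.
Capella + Vega + Rigel + Deneb + Arcturus: cost 3 + 6 + 5 + 11 + 9 = 34 ≤ 34, return 7 + 12 + 7 + 18 + 9 = 53.
Best is Capella, Vega, Rigel, Deneb, and Arcturus with total return 53.

53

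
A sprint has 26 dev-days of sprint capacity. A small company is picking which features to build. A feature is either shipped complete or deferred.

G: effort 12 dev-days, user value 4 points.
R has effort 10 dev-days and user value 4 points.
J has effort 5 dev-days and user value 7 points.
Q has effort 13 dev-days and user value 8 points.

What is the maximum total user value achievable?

15

Allowing fractional choices, the relaxed optimum would be about 18.2, but features are indivisible.
J + Q: effort 5 + 13 = 18 ≤ 26, user value 7 + 8 = 15.
G + Q: effort 12 + 13 = 25 ≤ 26, user value 4 + 8 = 12.
R + Q: effort 10 + 13 = 23 ≤ 26, user value 4 + 8 = 12.
Best is J and Q with total user value 15.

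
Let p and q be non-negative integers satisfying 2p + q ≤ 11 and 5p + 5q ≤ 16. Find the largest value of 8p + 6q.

24

Relaxing integrality, the LP optimum is 25.60 at (p,q) = (3.2, 0), which is not an integer point.
(p,q)=(3,0): 2·3+1·0=6≤11, 5·3+5·0=15≤16, objective 24.
(p,q)=(2,1): 2·2+1·1=5≤11, 5·2+5·1=15≤16, objective 22.
(p,q)=(2,0): 2·2+1·0=4≤11, 5·2+5·0=10≤16, objective 16.
Maximum is 24 at (p,q)=(3,0).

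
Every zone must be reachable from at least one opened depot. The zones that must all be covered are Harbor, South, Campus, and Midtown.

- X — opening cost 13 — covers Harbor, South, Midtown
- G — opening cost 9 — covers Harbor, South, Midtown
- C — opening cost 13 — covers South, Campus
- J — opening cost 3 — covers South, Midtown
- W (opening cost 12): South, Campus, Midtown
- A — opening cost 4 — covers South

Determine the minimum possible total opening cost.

The greedy cost-per-new-zone heuristic would pick J, G, and W for 24, but a cheaper cover exists.
Choose G and W: together they cover Harbor, South, Campus, Midtown — every zone.
Total opening cost: 9 + 12 = 21.
No cover costs less than 21.

21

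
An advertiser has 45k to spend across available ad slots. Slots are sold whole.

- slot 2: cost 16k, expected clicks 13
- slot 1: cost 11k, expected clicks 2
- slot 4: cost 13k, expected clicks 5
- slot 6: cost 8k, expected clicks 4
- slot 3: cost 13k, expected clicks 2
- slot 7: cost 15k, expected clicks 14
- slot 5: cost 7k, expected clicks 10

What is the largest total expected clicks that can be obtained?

37

Allowing fractional choices, the relaxed optimum would be about 40.5, but ad slots are indivisible.
slot 2 + slot 4 + slot 7: cost 16 + 13 + 15 = 44 ≤ 45, expected clicks 13 + 5 + 14 = 32.
slot 4 + slot 6 + slot 7 + slot 5: cost 13 + 8 + 15 + 7 = 43 ≤ 45, expected clicks 5 + 4 + 14 + 10 = 33.
slot 2 + slot 7 + slot 5: cost 16 + 15 + 7 = 38 ≤ 45, expected clicks 13 + 14 + 10 = 37.
Best is slot 2, slot 7, and slot 5 with total expected clicks 37.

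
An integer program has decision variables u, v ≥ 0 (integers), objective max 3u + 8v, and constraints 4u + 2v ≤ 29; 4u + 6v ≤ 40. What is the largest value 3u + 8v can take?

The continuous relaxation peaks at (0, 6.67) with value 53.33; rounding to a feasible lattice point costs some objective.
(u,v)=(1,6): 4·1+2·6=16≤29, 4·1+6·6=40≤40, objective 51.
(u,v)=(0,6): 4·0+2·6=12≤29, 4·0+6·6=36≤40, objective 48.
The best lattice point is (1,6), giving 51.

51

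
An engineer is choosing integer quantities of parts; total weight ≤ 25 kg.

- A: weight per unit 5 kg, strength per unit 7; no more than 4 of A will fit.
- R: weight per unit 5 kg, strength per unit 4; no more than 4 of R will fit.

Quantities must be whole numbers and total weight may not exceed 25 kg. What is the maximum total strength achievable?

32

This is a bounded integer knapsack.
A has the best ratio (7/5); taking only A gives at most 4×7 = 28 (stopped by the supply cap of 4).
Mixing does better — 4×A and 1×R: weight 25 ≤ 25, strength 4·7 + 1·4 = 32.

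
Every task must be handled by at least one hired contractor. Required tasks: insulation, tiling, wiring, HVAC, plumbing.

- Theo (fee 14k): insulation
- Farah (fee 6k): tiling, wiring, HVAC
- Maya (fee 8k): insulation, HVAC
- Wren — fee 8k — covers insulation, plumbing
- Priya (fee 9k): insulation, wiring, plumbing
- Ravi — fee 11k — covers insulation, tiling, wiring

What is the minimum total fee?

Choose Farah and Wren: together they cover insulation, tiling, wiring, HVAC, plumbing — every task.
Total fee: 6 + 8 = 14.
No cover costs less than 14.

14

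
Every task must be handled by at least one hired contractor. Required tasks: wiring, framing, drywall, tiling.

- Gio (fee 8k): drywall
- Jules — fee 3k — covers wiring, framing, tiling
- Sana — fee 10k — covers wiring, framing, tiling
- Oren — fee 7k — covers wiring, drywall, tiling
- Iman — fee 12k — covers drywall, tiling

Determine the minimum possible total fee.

Choose Jules and Oren: together they cover wiring, framing, drywall, tiling — every task.
Total fee: 3 + 7 = 10.

10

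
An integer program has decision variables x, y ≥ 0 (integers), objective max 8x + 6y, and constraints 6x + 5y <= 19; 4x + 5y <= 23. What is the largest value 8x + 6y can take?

(x,y)=(3,0): 6·3+5·0=18≤19, 4·3+5·0=12≤23, objective 24.
(x,y)=(2,1): 6·2+5·1=17≤19, 4·2+5·1=13≤23, objective 22.
No feasible integer point exceeds 24.

24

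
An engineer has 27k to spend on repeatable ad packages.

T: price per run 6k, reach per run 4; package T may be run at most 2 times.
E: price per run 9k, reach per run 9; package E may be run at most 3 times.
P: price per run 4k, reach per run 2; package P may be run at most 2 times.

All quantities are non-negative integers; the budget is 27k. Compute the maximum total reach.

E has the best ratio (9/9); taking only E gives at most 3×9 = 27 (stopped by the price limit).
Optimal: 3×E: price 27 ≤ 27, reach 3·9 = 27.

27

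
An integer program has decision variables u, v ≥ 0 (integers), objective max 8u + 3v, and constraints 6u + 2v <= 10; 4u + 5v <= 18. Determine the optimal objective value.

The continuous relaxation peaks at (0.636, 3.09) with value 14.36; rounding to a feasible lattice point costs some objective.
(u,v)=(1,2): 6·1+2·2=10≤10, 4·1+5·2=14≤18, objective 14.
(u,v)=(1,1): 6·1+2·1=8≤10, 4·1+5·1=9≤18, objective 11.
(u,v)=(0,3): 6·0+2·3=6≤10, 4·0+5·3=15≤18, objective 9.
Maximum is 14 at (u,v)=(1,2).

14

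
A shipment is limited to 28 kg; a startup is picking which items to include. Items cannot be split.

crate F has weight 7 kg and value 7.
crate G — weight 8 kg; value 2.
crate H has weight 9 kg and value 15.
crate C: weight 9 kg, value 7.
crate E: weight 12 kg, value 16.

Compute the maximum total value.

38

crate F + crate H + crate E: weight 7 + 9 + 12 = 28 ≤ 28, value 7 + 15 + 16 = 38.
crate H + crate E: weight 9 + 12 = 21 ≤ 28, value 15 + 16 = 31.
Best is crate F, crate H, and crate E with total value 38.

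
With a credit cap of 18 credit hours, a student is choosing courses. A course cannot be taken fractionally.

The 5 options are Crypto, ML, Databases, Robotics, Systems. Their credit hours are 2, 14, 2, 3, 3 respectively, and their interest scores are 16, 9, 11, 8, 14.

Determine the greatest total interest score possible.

49

This is a 0-1 knapsack instance.
Allowing fractional choices, the relaxed optimum would be about 54.1, but courses are indivisible.
Crypto + Robotics + Systems: credit hours 2 + 3 + 3 = 8 ≤ 18, interest score 16 + 8 + 14 = 38.
Crypto + Databases + Systems: credit hours 2 + 2 + 3 = 7 ≤ 18, interest score 16 + 11 + 14 = 41.
Crypto + Databases + Robotics + Systems: credit hours 2 + 2 + 3 + 3 = 10 ≤ 18, interest score 16 + 11 + 8 + 14 = 49.
Best is Crypto, Databases, Robotics, and Systems with total interest score 49.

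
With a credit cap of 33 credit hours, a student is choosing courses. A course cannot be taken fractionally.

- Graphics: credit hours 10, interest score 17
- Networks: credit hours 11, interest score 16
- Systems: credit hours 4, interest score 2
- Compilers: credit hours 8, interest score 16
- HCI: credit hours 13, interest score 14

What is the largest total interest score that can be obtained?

This is an integer program with binary decision variables.
Allowing fractional choices, the relaxed optimum would be about 53.3, but courses are indivisible.
Graphics + Networks + Compilers: credit hours 10 + 11 + 8 = 29 ≤ 33, interest score 17 + 16 + 16 = 49.
Graphics + Networks + Systems + Compilers: credit hours 10 + 11 + 4 + 8 = 33 ≤ 33, interest score 17 + 16 + 2 + 16 = 51.
Best is Graphics, Networks, Systems, and Compilers with total interest score 51.

51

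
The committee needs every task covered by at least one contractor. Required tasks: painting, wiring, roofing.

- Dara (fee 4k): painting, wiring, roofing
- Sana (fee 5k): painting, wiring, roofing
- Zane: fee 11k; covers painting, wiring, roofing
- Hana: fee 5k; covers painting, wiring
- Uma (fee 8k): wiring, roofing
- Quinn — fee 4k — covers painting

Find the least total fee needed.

4

Dara alone covers painting, wiring, roofing — every task.
Total fee: 4.
No cover costs less than 4.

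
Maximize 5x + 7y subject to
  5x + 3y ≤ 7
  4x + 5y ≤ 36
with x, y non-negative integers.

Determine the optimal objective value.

The continuous relaxation peaks at (0, 2.33) with value 16.33; rounding to a feasible lattice point costs some objective.
(x,y)=(0,2): 5·0+3·2=6≤7, 4·0+5·2=10≤36, objective 14.
(x,y)=(0,1): 5·0+3·1=3≤7, 4·0+5·1=5≤36, objective 7.
No feasible integer point exceeds 14.

14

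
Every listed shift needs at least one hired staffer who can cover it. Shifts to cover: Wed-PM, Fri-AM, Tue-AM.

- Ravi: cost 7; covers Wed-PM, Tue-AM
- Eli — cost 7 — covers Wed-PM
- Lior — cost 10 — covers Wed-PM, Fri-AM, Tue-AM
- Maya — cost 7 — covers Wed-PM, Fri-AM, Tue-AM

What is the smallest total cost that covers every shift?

7

This is a weighted set-cover instance.
Maya alone covers Wed-PM, Fri-AM, Tue-AM — every shift.
Total cost: 7.
No cover costs less than 7.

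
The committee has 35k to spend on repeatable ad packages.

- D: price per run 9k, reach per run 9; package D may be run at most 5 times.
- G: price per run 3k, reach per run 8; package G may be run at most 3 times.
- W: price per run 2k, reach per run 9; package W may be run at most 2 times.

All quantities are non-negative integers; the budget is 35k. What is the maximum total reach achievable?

3×D, 1×G, and 2×W: price 34 ≤ 35, reach 3·9 + 1·8 + 2·9 = 53.
2×D, 3×G, and 2×W: price 31 ≤ 35, reach 2·9 + 3·8 + 2·9 = 60.
Best is 60.

60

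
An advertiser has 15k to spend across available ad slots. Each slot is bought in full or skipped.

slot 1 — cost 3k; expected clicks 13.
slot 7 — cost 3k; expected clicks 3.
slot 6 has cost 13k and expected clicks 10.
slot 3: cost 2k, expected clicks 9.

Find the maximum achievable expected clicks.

Take slot 1, slot 7, and slot 3: cost 3 + 3 + 2 = 8 ≤ 15, expected clicks 13 + 3 + 9 = 25.
No other feasible combination does better.

25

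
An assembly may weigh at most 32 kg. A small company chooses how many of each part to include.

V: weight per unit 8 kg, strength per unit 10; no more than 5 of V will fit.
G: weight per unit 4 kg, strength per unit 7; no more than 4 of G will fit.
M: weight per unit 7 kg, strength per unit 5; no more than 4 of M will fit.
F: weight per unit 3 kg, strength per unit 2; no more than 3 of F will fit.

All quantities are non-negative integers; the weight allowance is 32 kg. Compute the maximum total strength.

48

3×V and 2×G: weight 32 ≤ 32, strength 3·10 + 2·7 = 44.
2×V and 4×G: weight 32 ≤ 32, strength 2·10 + 4·7 = 48.
Best is 48.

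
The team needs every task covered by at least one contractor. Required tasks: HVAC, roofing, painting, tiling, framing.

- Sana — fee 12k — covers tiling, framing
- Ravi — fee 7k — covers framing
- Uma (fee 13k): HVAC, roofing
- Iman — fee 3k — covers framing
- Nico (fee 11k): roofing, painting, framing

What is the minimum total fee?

This is a weighted set-cover instance.
Choose Sana, Uma, and Nico: together they cover HVAC, roofing, painting, tiling, framing — every task.
Total fee: 12 + 13 + 11 = 36.

36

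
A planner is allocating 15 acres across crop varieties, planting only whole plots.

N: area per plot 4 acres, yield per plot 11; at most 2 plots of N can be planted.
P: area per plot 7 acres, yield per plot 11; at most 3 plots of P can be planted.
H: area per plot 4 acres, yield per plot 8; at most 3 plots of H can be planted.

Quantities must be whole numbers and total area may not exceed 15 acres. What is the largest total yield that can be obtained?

N has the best ratio (11/4); taking only N gives at most 2×11 = 22 (stopped by the supply cap of 2).
Mixing does better — 2×N and 1×P: area 15 ≤ 15, yield 2·11 + 1·11 = 33.

33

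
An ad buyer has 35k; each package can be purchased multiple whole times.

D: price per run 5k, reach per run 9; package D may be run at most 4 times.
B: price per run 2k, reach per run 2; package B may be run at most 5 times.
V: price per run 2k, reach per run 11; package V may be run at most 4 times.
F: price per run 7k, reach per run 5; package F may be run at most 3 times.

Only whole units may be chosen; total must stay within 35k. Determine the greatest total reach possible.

Take 4×D, 3×B, and 4×V: price 34 ≤ 35, reach 4·9 + 3·2 + 4·11 = 86.
V has the best ratio (11/2) and is taken to its limit of 4; remaining capacity is filled optimally with the others.

86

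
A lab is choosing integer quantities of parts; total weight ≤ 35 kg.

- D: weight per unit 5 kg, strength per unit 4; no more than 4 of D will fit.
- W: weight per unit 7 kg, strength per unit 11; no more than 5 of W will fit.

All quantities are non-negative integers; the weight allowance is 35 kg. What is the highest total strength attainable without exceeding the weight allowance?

55

W has the best ratio (11/7); taking only W gives at most 5×11 = 55 (stopped by the weight limit).
Optimal: 5×W: weight 35 ≤ 35, strength 5·11 = 55.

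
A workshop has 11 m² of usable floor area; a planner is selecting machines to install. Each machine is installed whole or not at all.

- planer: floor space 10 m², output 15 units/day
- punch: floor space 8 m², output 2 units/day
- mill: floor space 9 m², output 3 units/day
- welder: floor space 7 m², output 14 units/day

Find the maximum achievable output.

15

planer: floor space 10 ≤ 11, output 15.
welder: floor space 7 ≤ 11, output 14.
mill: floor space 9 ≤ 11, output 3.
Best is planer with total output 15.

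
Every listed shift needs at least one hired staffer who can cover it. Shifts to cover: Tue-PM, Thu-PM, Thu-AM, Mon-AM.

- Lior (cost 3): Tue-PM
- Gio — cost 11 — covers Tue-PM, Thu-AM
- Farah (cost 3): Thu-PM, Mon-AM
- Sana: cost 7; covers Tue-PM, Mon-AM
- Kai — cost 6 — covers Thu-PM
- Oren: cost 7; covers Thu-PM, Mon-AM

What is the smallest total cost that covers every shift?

14

Choose Gio and Farah: together they cover Tue-PM, Thu-PM, Thu-AM, Mon-AM — every shift.
Total cost: 11 + 3 = 14.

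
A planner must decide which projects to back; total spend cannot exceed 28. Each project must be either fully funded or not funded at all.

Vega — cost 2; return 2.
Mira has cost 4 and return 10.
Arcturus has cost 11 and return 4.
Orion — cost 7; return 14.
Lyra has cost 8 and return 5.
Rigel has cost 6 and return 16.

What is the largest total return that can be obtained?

47

Mira + Arcturus + Orion + Rigel: cost 4 + 11 + 7 + 6 = 28 ≤ 28, return 10 + 4 + 14 + 16 = 44.
Vega + Mira + Orion + Lyra + Rigel: cost 2 + 4 + 7 + 8 + 6 = 27 ≤ 28, return 2 + 10 + 14 + 5 + 16 = 47.
Mira + Orion + Lyra + Rigel: cost 4 + 7 + 8 + 6 = 25 ≤ 28, return 10 + 14 + 5 + 16 = 45.
Best is Vega, Mira, Orion, Lyra, and Rigel with total return 47.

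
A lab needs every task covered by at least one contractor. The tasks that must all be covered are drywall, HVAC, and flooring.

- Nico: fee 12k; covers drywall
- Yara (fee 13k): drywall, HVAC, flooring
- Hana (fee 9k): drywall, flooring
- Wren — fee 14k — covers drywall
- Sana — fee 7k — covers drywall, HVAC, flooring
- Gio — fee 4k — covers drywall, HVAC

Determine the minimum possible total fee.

The greedy cost-per-new-task heuristic would pick Gio and Sana for 11, but a cheaper cover exists.
Sana alone covers drywall, HVAC, flooring — every task.
Total fee: 7.
No cover costs less than 7.

7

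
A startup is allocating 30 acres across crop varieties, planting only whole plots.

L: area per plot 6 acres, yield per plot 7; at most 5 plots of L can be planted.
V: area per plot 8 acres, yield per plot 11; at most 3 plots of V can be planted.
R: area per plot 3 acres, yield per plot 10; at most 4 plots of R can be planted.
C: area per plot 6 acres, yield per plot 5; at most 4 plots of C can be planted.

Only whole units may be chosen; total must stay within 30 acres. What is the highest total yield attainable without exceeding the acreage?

62

R has the best ratio (10/3); taking only R gives at most 4×10 = 40 (stopped by the supply cap of 4).
Mixing does better — 2×V and 4×R: area 28 ≤ 30, yield 2·11 + 4·10 = 62.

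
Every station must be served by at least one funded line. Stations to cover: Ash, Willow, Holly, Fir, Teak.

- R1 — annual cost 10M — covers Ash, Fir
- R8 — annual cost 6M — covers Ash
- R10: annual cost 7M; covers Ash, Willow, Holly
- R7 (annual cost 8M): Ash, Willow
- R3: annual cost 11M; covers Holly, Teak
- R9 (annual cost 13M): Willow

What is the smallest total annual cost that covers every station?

28

Choose R1, R10, and R3: together they cover Ash, Willow, Holly, Fir, Teak — every station.
Total annual cost: 10 + 7 + 11 = 28.
No cover costs less than 28.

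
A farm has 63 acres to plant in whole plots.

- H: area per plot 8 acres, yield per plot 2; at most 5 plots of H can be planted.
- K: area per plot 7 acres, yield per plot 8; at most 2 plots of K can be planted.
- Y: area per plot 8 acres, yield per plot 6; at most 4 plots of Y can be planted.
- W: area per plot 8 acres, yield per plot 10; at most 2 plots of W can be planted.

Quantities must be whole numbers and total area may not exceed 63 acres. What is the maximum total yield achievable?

60

1×H, 2×K, 3×Y, and 2×W: area 62 ≤ 63, yield 1·2 + 2·8 + 3·6 + 2·10 = 56.
2×K, 4×Y, and 2×W: area 62 ≤ 63, yield 2·8 + 4·6 + 2·10 = 60.
Best is 60.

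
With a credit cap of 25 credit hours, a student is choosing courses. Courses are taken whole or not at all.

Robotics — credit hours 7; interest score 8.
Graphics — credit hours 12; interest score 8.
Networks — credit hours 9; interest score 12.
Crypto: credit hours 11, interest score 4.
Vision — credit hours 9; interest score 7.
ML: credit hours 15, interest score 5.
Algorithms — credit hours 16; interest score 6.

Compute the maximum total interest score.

Treat it as a binary knapsack problem.
Robotics + Networks + Vision: credit hours 7 + 9 + 9 = 25 ≤ 25, interest score 8 + 12 + 7 = 27.
Robotics + Networks: credit hours 7 + 9 = 16 ≤ 25, interest score 8 + 12 = 20.
Graphics + Networks: credit hours 12 + 9 = 21 ≤ 25, interest score 8 + 12 = 20.
Best is Robotics, Networks, and Vision with total interest score 27.

27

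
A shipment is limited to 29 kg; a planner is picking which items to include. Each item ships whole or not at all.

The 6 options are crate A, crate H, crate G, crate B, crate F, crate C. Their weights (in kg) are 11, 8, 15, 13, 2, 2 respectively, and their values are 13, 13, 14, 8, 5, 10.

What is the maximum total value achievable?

crate H + crate G + crate C: weight 8 + 15 + 2 = 25 ≤ 29, value 13 + 14 + 10 = 37.
crate A + crate H + crate F + crate C: weight 11 + 8 + 2 + 2 = 23 ≤ 29, value 13 + 13 + 5 + 10 = 41.
crate H + crate G + crate F + crate C: weight 8 + 15 + 2 + 2 = 27 ≤ 29, value 13 + 14 + 5 + 10 = 42.
Best is crate H, crate G, crate F, and crate C with total value 42.

42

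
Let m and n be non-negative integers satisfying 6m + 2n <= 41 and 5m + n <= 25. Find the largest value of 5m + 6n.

120

Relaxing integrality, the LP optimum is 123.00 at (m,n) = (0, 20.5), which is not an integer point.
(m,n)=(0,20): 6·0+2·20=40≤41, 5·0+1·20=20≤25, objective 120.
(m,n)=(0,19): 6·0+2·19=38≤41, 5·0+1·19=19≤25, objective 114.
Maximum is 120 at (m,n)=(0,20).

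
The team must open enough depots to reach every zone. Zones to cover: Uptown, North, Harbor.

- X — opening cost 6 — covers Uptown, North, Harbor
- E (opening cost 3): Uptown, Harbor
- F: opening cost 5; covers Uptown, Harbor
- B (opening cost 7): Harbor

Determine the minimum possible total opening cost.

This is a weighted set-cover instance.
The greedy cost-per-new-zone heuristic would pick E and X for 9, but a cheaper cover exists.
X alone covers Uptown, North, Harbor — every zone.
Total opening cost: 6.
No cover costs less than 6.

6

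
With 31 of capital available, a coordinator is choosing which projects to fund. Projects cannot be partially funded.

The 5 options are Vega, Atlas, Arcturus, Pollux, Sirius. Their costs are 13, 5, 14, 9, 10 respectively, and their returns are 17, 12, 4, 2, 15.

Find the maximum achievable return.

44

Vega + Atlas + Sirius: cost 13 + 5 + 10 = 28 ≤ 31, return 17 + 12 + 15 = 44.
Vega + Atlas + Pollux: cost 13 + 5 + 9 = 27 ≤ 31, return 17 + 12 + 2 = 31.
Vega + Sirius: cost 13 + 10 = 23 ≤ 31, return 17 + 15 = 32.
Best is Vega, Atlas, and Sirius with total return 44.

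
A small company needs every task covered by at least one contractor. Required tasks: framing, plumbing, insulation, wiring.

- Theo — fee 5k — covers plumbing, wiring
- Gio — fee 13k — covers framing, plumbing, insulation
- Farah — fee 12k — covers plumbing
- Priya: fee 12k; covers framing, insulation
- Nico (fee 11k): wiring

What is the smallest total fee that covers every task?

17

Choose Theo and Priya: together they cover framing, plumbing, insulation, wiring — every task.
Total fee: 5 + 12 = 17.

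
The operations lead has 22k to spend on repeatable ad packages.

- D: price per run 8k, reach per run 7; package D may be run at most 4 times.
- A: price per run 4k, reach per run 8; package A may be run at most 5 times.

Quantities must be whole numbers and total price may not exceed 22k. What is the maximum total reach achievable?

5×A: price 20 ≤ 22, reach 5·8 = 40.
4×A: price 16 ≤ 22, reach 4·8 = 32.
Best is 40.

40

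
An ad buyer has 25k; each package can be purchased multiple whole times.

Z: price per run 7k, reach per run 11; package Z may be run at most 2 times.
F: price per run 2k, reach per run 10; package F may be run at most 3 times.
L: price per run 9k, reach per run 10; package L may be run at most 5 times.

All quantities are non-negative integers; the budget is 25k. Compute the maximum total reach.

Take 2×Z and 3×F: price 20 ≤ 25, reach 2·11 + 3·10 = 52.
F has the best ratio (10/2) and is taken to its limit of 3; remaining capacity is filled optimally with the others.

52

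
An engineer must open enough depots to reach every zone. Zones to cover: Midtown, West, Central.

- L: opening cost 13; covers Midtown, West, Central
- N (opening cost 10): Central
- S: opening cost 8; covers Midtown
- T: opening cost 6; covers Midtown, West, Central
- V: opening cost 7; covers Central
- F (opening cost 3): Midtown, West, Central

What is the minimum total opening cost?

This is a weighted set-cover instance.
F alone covers Midtown, West, Central — every zone.
Total opening cost: 3.
No cover costs less than 3.

3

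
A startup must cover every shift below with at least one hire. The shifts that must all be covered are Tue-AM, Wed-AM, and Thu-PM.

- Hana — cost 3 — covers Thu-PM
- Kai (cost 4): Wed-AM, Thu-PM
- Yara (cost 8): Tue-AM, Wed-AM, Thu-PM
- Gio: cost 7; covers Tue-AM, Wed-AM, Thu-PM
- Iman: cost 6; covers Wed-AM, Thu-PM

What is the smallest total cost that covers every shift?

This is a weighted set-cover instance.
The greedy cost-per-new-shift heuristic would pick Kai and Gio for 11, but a cheaper cover exists.
Gio alone covers Tue-AM, Wed-AM, Thu-PM — every shift.
Total cost: 7.
No cover costs less than 7.

7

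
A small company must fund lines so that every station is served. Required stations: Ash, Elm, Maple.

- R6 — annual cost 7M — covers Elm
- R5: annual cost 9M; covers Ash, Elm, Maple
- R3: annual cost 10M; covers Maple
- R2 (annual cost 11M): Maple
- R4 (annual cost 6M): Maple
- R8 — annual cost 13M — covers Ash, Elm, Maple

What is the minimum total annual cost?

R5 alone covers Ash, Elm, Maple — every station.
Total annual cost: 9.
No cover costs less than 9.

9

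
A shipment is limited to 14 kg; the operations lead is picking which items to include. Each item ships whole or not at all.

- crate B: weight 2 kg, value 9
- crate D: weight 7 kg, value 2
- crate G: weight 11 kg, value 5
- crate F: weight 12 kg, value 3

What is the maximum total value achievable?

Allowing fractional choices, the relaxed optimum would be about 14.3, but items are indivisible.
crate B + crate G: weight 2 + 11 = 13 ≤ 14, value 9 + 5 = 14.
crate B + crate D: weight 2 + 7 = 9 ≤ 14, value 9 + 2 = 11.
crate B + crate F: weight 2 + 12 = 14 ≤ 14, value 9 + 3 = 12.
Best is crate B and crate G with total value 14.

14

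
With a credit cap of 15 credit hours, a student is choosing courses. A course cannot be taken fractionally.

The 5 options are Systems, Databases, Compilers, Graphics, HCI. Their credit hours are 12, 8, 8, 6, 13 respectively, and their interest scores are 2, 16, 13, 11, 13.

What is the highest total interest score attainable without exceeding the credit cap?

Allowing fractional choices, the relaxed optimum would be about 28.6, but courses are indivisible.
Databases: credit hours 8 ≤ 15, interest score 16.
Databases + Graphics: credit hours 8 + 6 = 14 ≤ 15, interest score 16 + 11 = 27.
Compilers + Graphics: credit hours 8 + 6 = 14 ≤ 15, interest score 13 + 11 = 24.
Best is Databases and Graphics with total interest score 27.

27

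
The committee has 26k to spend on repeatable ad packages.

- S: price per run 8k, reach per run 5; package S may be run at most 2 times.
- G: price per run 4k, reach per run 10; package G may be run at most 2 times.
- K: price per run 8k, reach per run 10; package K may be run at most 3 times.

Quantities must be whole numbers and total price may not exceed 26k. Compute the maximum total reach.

40

This is a bounded integer knapsack.
G has the best ratio (10/4); taking only G gives at most 2×10 = 20 (stopped by the supply cap of 2).
Mixing does better — 2×G and 2×K: price 24 ≤ 26, reach 2·10 + 2·10 = 40.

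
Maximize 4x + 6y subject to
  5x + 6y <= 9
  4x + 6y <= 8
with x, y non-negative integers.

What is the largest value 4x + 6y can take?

(x,y)=(0,1): 5·0+6·1=6≤9, 4·0+6·1=6≤8, objective 6.
(x,y)=(1,0): 5·1+6·0=5≤9, 4·1+6·0=4≤8, objective 4.
(x,y)=(0,0): 5·0+6·0=0≤9, 4·0+6·0=0≤8, objective 0.
Maximum is 6 at (x,y)=(0,1).

6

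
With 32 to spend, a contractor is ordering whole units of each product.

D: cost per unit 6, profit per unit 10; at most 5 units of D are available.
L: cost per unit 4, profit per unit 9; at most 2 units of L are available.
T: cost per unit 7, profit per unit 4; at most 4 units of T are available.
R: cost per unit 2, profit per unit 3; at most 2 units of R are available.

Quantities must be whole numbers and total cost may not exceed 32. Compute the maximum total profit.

58

Take 4×D and 2×L: cost 32 ≤ 32, profit 4·10 + 2·9 = 58.
L has the best ratio (9/4) and is taken to its limit of 2; remaining capacity is filled optimally with the others.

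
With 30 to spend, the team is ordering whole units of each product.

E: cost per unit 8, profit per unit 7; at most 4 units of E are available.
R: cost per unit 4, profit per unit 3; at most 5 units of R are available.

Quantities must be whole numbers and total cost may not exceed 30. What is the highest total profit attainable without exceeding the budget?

24

2×E and 3×R: cost 28 ≤ 30, profit 2·7 + 3·3 = 23.
3×E and 1×R: cost 28 ≤ 30, profit 3·7 + 1·3 = 24.
Best is 24.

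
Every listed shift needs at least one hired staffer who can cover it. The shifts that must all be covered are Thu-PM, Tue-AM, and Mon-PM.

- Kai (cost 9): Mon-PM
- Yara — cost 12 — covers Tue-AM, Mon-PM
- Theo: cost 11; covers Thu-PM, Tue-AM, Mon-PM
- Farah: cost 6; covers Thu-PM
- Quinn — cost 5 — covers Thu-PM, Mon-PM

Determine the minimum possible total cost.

11

The greedy cost-per-new-shift heuristic would pick Quinn and Theo for 16, but a cheaper cover exists.
Theo alone covers Thu-PM, Tue-AM, Mon-PM — every shift.
Total cost: 11.
No cover costs less than 11.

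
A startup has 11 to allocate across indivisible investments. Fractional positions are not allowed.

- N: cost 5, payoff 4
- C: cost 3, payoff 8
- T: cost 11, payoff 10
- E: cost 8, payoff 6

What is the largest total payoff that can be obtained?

14

Take C and E: cost 3 + 8 = 11 ≤ 11, payoff 8 + 6 = 14.
No other feasible combination does better.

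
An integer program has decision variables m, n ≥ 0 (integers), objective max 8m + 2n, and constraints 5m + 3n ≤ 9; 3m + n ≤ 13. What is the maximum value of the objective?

(m,n)=(1,1): 5·1+3·1=8≤9, 3·1+1·1=4≤13, objective 10.
(m,n)=(1,0): 5·1+3·0=5≤9, 3·1+1·0=3≤13, objective 8.
(m,n)=(0,2): 5·0+3·2=6≤9, 3·0+1·2=2≤13, objective 4.
The best lattice point is (1,1), giving 10.

10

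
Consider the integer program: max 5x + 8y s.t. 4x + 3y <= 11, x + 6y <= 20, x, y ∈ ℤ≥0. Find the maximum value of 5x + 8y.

24

(x,y)=(0,3): 4·0+3·3=9≤11, 1·0+6·3=18≤20, objective 24.
(x,y)=(1,2): 4·1+3·2=10≤11, 1·1+6·2=13≤20, objective 21.
(x,y)=(0,2): 4·0+3·2=6≤11, 1·0+6·2=12≤20, objective 16.
Maximum is 24 at (x,y)=(0,3).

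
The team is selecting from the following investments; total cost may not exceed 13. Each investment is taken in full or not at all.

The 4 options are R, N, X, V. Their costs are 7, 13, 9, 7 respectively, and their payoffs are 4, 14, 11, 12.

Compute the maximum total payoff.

Treat it as a binary knapsack problem.
Allowing fractional choices, the relaxed optimum would be about 19.3, but investments are indivisible.
N: cost 13 ≤ 13, payoff 14.
V: cost 7 ≤ 13, payoff 12.
Best is N with total payoff 14.

14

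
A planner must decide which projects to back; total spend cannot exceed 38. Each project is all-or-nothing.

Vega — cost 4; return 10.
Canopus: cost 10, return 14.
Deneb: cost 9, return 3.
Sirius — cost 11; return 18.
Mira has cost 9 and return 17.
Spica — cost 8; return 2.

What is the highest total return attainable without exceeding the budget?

This is a 0-1 knapsack instance.
Take Vega, Canopus, Sirius, and Mira: cost 4 + 10 + 11 + 9 = 34 ≤ 38, return 10 + 14 + 18 + 17 = 59.
No other feasible combination does better.

59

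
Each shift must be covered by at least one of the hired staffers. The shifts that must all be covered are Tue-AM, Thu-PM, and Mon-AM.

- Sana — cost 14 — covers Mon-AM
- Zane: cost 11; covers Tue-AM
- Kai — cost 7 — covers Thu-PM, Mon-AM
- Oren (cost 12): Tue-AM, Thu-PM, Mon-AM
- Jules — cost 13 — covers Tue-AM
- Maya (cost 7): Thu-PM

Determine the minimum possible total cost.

The greedy cost-per-new-shift heuristic would pick Kai and Zane for 18, but a cheaper cover exists.
Oren alone covers Tue-AM, Thu-PM, Mon-AM — every shift.
Total cost: 12.
No cover costs less than 12.

12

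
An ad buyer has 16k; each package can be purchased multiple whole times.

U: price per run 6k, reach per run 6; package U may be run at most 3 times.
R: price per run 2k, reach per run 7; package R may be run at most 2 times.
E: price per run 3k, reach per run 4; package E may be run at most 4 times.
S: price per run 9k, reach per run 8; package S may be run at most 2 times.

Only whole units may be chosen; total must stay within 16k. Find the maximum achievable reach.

2×R and 4×E: price 16 ≤ 16, reach 2·7 + 4·4 = 30.
1×U, 2×R, and 2×E: price 16 ≤ 16, reach 1·6 + 2·7 + 2·4 = 28.
Best is 30.

30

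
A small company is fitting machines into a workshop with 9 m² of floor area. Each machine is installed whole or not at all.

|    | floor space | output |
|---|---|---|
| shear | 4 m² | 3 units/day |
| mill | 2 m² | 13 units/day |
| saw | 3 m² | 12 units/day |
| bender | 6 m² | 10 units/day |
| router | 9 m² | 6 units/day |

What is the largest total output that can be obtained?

28

shear + mill + saw: floor space 4 + 2 + 3 = 9 ≤ 9, output 3 + 13 + 12 = 28.
mill + bender: floor space 2 + 6 = 8 ≤ 9, output 13 + 10 = 23.
mill + saw: floor space 2 + 3 = 5 ≤ 9, output 13 + 12 = 25.
Best is shear, mill, and saw with total output 28.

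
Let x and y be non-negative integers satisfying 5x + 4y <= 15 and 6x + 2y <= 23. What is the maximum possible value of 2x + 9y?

27

Relaxing integrality, the LP optimum is 33.75 at (x,y) = (0, 3.75), which is not an integer point.
(x,y)=(0,3) is feasible, giving 27.
(x,y)=(1,2) is feasible, giving 20.
No feasible integer point exceeds 27.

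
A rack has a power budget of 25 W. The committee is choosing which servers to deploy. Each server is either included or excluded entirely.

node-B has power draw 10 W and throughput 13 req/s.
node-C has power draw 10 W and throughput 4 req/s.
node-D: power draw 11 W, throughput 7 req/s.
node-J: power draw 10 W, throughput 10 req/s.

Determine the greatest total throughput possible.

23

Take node-B and node-J: power draw 10 + 10 = 20 ≤ 25, throughput 13 + 10 = 23.
No other feasible combination does better.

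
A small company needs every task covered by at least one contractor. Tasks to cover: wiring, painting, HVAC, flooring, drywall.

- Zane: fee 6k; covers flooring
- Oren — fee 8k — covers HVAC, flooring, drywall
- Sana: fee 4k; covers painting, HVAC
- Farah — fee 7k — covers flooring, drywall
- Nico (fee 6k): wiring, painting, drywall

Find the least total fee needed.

Choose Oren and Nico: together they cover wiring, painting, HVAC, flooring, drywall — every task.
Total fee: 8 + 6 = 14.

14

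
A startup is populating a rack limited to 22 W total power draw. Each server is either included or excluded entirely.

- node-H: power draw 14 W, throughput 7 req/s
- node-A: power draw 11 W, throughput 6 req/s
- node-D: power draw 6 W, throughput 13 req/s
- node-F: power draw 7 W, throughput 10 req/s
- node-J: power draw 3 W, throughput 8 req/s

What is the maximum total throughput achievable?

31

Allowing fractional choices, the relaxed optimum would be about 34.3, but servers are indivisible.
node-A + node-D + node-J: power draw 11 + 6 + 3 = 20 ≤ 22, throughput 6 + 13 + 8 = 27.
node-D + node-F + node-J: power draw 6 + 7 + 3 = 16 ≤ 22, throughput 13 + 10 + 8 = 31.
node-A + node-F + node-J: power draw 11 + 7 + 3 = 21 ≤ 22, throughput 6 + 10 + 8 = 24.
Best is node-D, node-F, and node-J with total throughput 31.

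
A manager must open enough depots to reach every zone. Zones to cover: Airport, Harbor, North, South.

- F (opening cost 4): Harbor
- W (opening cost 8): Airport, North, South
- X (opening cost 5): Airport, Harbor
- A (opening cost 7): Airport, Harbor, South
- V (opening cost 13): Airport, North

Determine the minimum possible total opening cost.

The greedy cost-per-new-zone heuristic would pick A and W for 15, but a cheaper cover exists.
Choose F and W: together they cover Airport, Harbor, North, South — every zone.
Total opening cost: 4 + 8 = 12.
No cover costs less than 12.

12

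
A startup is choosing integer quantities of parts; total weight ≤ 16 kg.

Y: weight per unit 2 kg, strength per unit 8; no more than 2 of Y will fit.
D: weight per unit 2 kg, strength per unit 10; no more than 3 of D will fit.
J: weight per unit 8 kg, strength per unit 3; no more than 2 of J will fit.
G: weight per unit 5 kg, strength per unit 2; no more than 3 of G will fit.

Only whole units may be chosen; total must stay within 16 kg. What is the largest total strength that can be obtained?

2×Y, 3×D, and 1×G: weight 15 ≤ 16, strength 2·8 + 3·10 + 1·2 = 48.
2×Y and 3×D: weight 10 ≤ 16, strength 2·8 + 3·10 = 46.
Best is 48.

48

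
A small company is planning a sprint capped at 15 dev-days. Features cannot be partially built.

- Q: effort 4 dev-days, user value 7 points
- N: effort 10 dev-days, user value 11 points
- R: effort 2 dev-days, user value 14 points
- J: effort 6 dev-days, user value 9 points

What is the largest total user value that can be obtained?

30

Allowing fractional choices, the relaxed optimum would be about 33.3, but features are indivisible.
R + J: effort 2 + 6 = 8 ≤ 15, user value 14 + 9 = 23.
Q + R + J: effort 4 + 2 + 6 = 12 ≤ 15, user value 7 + 14 + 9 = 30.
N + R: effort 10 + 2 = 12 ≤ 15, user value 11 + 14 = 25.
Best is Q, R, and J with total user value 30.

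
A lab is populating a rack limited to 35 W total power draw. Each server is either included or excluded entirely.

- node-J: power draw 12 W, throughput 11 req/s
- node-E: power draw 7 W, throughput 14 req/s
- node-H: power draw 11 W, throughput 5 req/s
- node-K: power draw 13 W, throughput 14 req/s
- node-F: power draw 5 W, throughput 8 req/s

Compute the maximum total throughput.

39

Take node-J, node-E, and node-K: power draw 12 + 7 + 13 = 32 ≤ 35, throughput 11 + 14 + 14 = 39.
No other feasible combination does better.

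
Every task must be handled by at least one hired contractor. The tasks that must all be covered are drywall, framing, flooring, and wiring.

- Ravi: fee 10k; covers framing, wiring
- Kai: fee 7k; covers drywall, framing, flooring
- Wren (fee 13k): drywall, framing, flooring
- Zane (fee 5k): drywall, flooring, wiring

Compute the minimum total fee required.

Choose Kai and Zane: together they cover drywall, framing, flooring, wiring — every task.
Total fee: 7 + 5 = 12.
No cover costs less than 12.

12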